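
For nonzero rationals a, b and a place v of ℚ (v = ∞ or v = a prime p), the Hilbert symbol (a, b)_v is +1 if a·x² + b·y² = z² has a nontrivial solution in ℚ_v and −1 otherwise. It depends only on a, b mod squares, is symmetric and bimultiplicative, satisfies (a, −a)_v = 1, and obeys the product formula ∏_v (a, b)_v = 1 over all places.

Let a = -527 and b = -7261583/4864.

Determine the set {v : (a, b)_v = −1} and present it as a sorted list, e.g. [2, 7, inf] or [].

[7, 31, 53, inf]

Mod squares: a ≡ -527, b ≡ -260813. Check v ∈ {∞, 2, 7, 17, 19, 23, 31, 37, 53}.
v=19: a=19^0·(≡5), b=19^-1·(≡3) mod 19; (5|19)=+1, (3|19)=-1; (−1)^{0·-1·9}·(+1)^-1·(-1)^0 = +1.
v=53: a=53^0·(≡3), b=53^1·(≡27) mod 53; (3|53)=-1, (27|53)=-1; (−1)^{0·1·26}·(-1)^1·(-1)^0 = -1.
v=31: a=31^1·(≡14), b=31^0·(≡27) mod 31; (14|31)=+1, (27|31)=-1; (−1)^{1·0·15}·(+1)^0·(-1)^1 = -1.
v=2: v_2(a)=0, v_2(b)=-8; units ≡ 1, 3 (mod 8); ε·ε+αω+βω = 0·1+0·1+-8·0 ≡ 0  ⇒  (a,b)_2 = +1.
v=23: a=23^0·(≡2), b=23^2·(≡15) mod 23; (2|23)=+1, (15|23)=-1; (−1)^{0·2·11}·(+1)^2·(-1)^0 = +1.
v=17: a=17^1·(≡3), b=17^0·(≡9) mod 17; (3|17)=-1, (9|17)=+1; (−1)^{1·0·8}·(-1)^0·(+1)^1 = +1.
v=∞: -527 < 0 and -260813 < 0  ⇒  (a,b)_∞ = -1.
v=37: a=37^0·(≡28), b=37^1·(≡32) mod 37; (28|37)=+1, (32|37)=-1; (−1)^{0·1·18}·(+1)^1·(-1)^0 = +1.
v=7: a=7^0·(≡5), b=7^1·(≡4) mod 7; (5|7)=-1, (4|7)=+1; (−1)^{0·1·3}·(-1)^1·(+1)^0 = -1.
Ram(-527, -260813) = {7, 31, 53, ∞}; no ℚ_7-point on the conic.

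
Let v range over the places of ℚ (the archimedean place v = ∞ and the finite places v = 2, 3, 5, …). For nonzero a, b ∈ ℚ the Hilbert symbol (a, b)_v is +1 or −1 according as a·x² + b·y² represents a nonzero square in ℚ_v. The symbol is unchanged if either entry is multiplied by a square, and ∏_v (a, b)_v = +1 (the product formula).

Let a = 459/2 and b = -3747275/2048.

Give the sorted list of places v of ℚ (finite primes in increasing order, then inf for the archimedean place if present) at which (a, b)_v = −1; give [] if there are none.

Mod squares: a ≡ 102, b ≡ -6118. Check v ∈ {∞, 2, 3, 5, 7, 17, 19, 23}.
v=23: a=23^0·(≡11), b=23^1·(≡7) mod 23; (11|23)=-1, (7|23)=-1; (−1)^{0·1·11}·(-1)^1·(-1)^0 = -1.
v=3: a=3^3·(≡1), b=3^0·(≡2) mod 3; (1|3)=+1, (2|3)=-1; (−1)^{3·0·1}·(+1)^0·(-1)^3 = -1.
v=2: v_2(a)=-1, v_2(b)=-11; units ≡ 3, 5 (mod 8); ε·ε+αω+βω = 1·0+-1·1+-11·1 ≡ 0  ⇒  (a,b)_2 = +1.
v=19: a=19^0·(≡11), b=19^1·(≡6) mod 19; (11|19)=+1, (6|19)=+1; (−1)^{0·1·9}·(+1)^1·(+1)^0 = +1.
v=7: a=7^0·(≡2), b=7^3·(≡4) mod 7; (2|7)=+1, (4|7)=+1; (−1)^{0·3·3}·(+1)^3·(+1)^0 = +1.
v=∞: 102 > 0 and -6118 < 0  ⇒  (a,b)_∞ = +1.
v=17: a=17^1·(≡5), b=17^0·(≡15) mod 17; (5|17)=-1, (15|17)=+1; (−1)^{1·0·8}·(-1)^0·(+1)^1 = +1.
v=5: a=5^0·(≡2), b=5^2·(≡3) mod 5; (2|5)=-1, (3|5)=-1; (−1)^{0·2·2}·(-1)^2·(-1)^0 = +1.
(102, -6118 / ℚ) ramifies at {3, 23}: a division algebra.

[3, 23]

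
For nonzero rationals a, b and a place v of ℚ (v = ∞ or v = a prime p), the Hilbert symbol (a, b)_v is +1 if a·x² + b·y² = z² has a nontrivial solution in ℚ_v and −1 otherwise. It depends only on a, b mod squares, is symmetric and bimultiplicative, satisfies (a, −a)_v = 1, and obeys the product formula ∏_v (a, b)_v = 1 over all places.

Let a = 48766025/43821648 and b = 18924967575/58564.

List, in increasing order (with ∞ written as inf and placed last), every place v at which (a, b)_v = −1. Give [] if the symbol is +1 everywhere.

Mod squares: a ≡ 4277, b ≡ 1038407. Check v ∈ {∞, 2, 3, 5, 7, 11, 13, 17, 19, 31, 41, 43, 47}.
v=31: a=31^0·(≡12), b=31^1·(≡27) mod 31; (12|31)=-1, (27|31)=-1; (−1)^{0·1·15}·(-1)^1·(-1)^0 = -1.
v=2: v_2(a)=-4, v_2(b)=-2; units ≡ 5, 7 (mod 8); ε·ε+αω+βω = 0·1+-4·0+-2·1 ≡ 0  ⇒  (a,b)_2 = +1.
v=17: a=17^-2·(≡7), b=17^0·(≡4) mod 17; (7|17)=-1, (4|17)=+1; (−1)^{-2·0·8}·(-1)^0·(+1)^-2 = +1.
v=7: a=7^3·(≡4), b=7^0·(≡5) mod 7; (4|7)=+1, (5|7)=-1; (−1)^{3·0·3}·(+1)^0·(-1)^3 = -1.
v=∞: 4277 > 0 and 1038407 > 0  ⇒  (a,b)_∞ = +1.
v=13: a=13^-1·(≡1), b=13^0·(≡6) mod 13; (1|13)=+1, (6|13)=-1; (−1)^{-1·0·6}·(+1)^0·(-1)^-1 = -1.
v=11: a=11^2·(≡9), b=11^-4·(≡2) mod 11; (9|11)=+1, (2|11)=-1; (−1)^{2·-4·5}·(+1)^-4·(-1)^2 = +1.
v=3: a=3^-6·(≡2), b=3^6·(≡2) mod 3; (2|3)=-1, (2|3)=-1; (−1)^{-6·6·1}·(-1)^6·(-1)^-6 = +1.
v=47: a=47^1·(≡41), b=47^0·(≡37) mod 47; (41|47)=-1, (37|47)=+1; (−1)^{1·0·23}·(-1)^0·(+1)^1 = +1.
v=19: a=19^0·(≡15), b=19^1·(≡6) mod 19; (15|19)=-1, (6|19)=+1; (−1)^{0·1·9}·(-1)^1·(+1)^0 = -1.
v=43: a=43^0·(≡28), b=43^1·(≡5) mod 43; (28|43)=-1, (5|43)=-1; (−1)^{0·1·21}·(-1)^1·(-1)^0 = -1.
v=5: a=5^2·(≡2), b=5^2·(≡2) mod 5; (2|5)=-1, (2|5)=-1; (−1)^{2·2·2}·(-1)^2·(-1)^2 = +1.
v=41: a=41^0·(≡15), b=41^1·(≡24) mod 41; (15|41)=-1, (24|41)=-1; (−1)^{0·1·20}·(-1)^1·(-1)^0 = -1.
Ram(4277, 1038407) = {7, 13, 19, 31, 41, 43}; no ℚ_7-point on the conic.

[7, 13, 19, 31, 41, 43]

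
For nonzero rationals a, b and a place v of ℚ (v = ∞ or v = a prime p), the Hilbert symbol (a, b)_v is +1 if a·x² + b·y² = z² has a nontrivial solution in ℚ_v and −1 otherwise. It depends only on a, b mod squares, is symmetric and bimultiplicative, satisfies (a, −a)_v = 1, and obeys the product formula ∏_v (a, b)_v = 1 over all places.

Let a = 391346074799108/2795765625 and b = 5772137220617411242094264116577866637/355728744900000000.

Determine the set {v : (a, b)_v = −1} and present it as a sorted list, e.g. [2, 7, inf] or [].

[11, 17, 31, 43]

(a, b) ≡ (3031457, 26288093) mod (ℚ^×)²; places V = {2, 3, 5, 7, 11, 13, 17, 19, 23, 29, 31, 37, 41, 43, 47, ∞}.
(a,b)_41: α=0, u≡9; β=1, v≡14 (mod 41); (9|41)=+1, (14|41)=-1; sign (−1)^0·+1^1·-1^0 = +1.
(a,b)_19: α=2, u≡4; β=2, v≡1 (mod 19); (4|19)=+1, (1|19)=+1; sign (−1)^0·+1^2·+1^2 = +1.
(a,b)_29: α=1, u≡15; β=2, v≡1 (mod 29); (15|29)=-1, (1|29)=+1; sign (−1)^0·-1^2·+1^1 = +1.
(a,b)_7: α=0, u≡1; β=2, v≡6 (mod 7); (1|7)=+1, (6|7)=-1; sign (−1)^0·+1^2·-1^0 = +1.
(a,b)_5: α=-6, u≡2; β=-8, v≡3 (mod 5); (2|5)=-1, (3|5)=-1; sign (−1)^0·-1^-8·-1^-6 = +1.
(a,b)_11: α=1, u≡1; β=2, v≡7 (mod 11); (1|11)=+1, (7|11)=-1; sign (−1)^0·+1^2·-1^1 = -1.
(a,b)_47: α=-2, u≡17; β=-4, v≡7 (mod 47); (17|47)=+1, (7|47)=+1; sign (−1)^0·+1^-4·+1^-2 = +1.
(a,b)_17: α=1, u≡2; β=2, v≡11 (mod 17); (2|17)=+1, (11|17)=-1; sign (−1)^0·+1^2·-1^1 = -1.
(a,b)_23: α=2, u≡5; β=4, v≡12 (mod 23); (5|23)=-1, (12|23)=+1; sign (−1)^0·-1^4·+1^2 = +1.
(a,b)_37: α=0, u≡4; β=1, v≡29 (mod 37); (4|37)=+1, (29|37)=-1; sign (−1)^0·+1^1·-1^0 = +1.
(a,b)_3: α=-4, u≡2; β=-6, v≡2 (mod 3); (2|3)=-1, (2|3)=-1; sign (−1)^0·-1^-6·-1^-4 = +1.
(a,b)_∞: sgn(3031457)=+, sgn(26288093)=+, so +1.
(a,b)_31: α=0, u≡26; β=1, v≡27 (mod 31); (26|31)=-1, (27|31)=-1; sign (−1)^0·-1^1·-1^0 = -1.
(a,b)_13: α=3, u≡11; β=9, v≡6 (mod 13); (11|13)=-1, (6|13)=-1; sign (−1)^0·-1^9·-1^3 = +1.
(a,b)_43: α=1, u≡5; β=3, v≡27 (mod 43); (5|43)=-1, (27|43)=-1; sign (−1)^1·-1^3·-1^1 = -1.
(a,b)_2: α=2, β=-8; u≡1, v≡5 (mod 8); ε(u)ε(v)=0·0, αω(v)=2·1, βω(u)=-8·0; sum ≡ 0  ⇒  +1.
Ram(3031457, 26288093) = {11, 17, 31, 43}; no ℚ_11-point on the conic.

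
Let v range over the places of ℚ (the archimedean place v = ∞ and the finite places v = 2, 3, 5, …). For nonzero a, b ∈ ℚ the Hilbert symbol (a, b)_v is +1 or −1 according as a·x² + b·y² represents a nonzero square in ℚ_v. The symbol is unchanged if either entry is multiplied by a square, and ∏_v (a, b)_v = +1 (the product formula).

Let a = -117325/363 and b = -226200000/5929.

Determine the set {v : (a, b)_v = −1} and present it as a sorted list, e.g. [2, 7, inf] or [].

Mod squares: a ≡ -39, b ≡ -5655. Check v ∈ {∞, 2, 3, 5, 7, 11, 13, 19, 29}.
v=∞: -39 < 0 and -5655 < 0  ⇒  (a,b)_∞ = -1.
v=13: a=13^1·(≡3), b=13^1·(≡6) mod 13; (3|13)=+1, (6|13)=-1; (−1)^{1·1·6}·(+1)^1·(-1)^1 = -1.
v=19: a=19^2·(≡18), b=19^0·(≡16) mod 19; (18|19)=-1, (16|19)=+1; (−1)^{2·0·9}·(-1)^0·(+1)^2 = +1.
v=7: a=7^0·(≡5), b=7^-2·(≡1) mod 7; (5|7)=-1, (1|7)=+1; (−1)^{0·-2·3}·(-1)^-2·(+1)^0 = +1.
v=5: a=5^2·(≡4), b=5^5·(≡4) mod 5; (4|5)=+1, (4|5)=+1; (−1)^{2·5·2}·(+1)^5·(+1)^2 = +1.
v=11: a=11^-2·(≡4), b=11^-2·(≡8) mod 11; (4|11)=+1, (8|11)=-1; (−1)^{-2·-2·5}·(+1)^-2·(-1)^-2 = +1.
v=3: a=3^-1·(≡2), b=3^1·(≡2) mod 3; (2|3)=-1, (2|3)=-1; (−1)^{-1·1·1}·(-1)^1·(-1)^-1 = -1.
v=2: v_2(a)=0, v_2(b)=6; units ≡ 1, 1 (mod 8); ε·ε+αω+βω = 0·0+0·0+6·0 ≡ 0  ⇒  (a,b)_2 = +1.
v=29: a=29^0·(≡18), b=29^1·(≡10) mod 29; (18|29)=-1, (10|29)=-1; (−1)^{0·1·14}·(-1)^1·(-1)^0 = -1.
Ram(-39, -5655) = {3, 13, 29, ∞}; no ℚ_3-point on the conic.

[3, 13, 29, inf]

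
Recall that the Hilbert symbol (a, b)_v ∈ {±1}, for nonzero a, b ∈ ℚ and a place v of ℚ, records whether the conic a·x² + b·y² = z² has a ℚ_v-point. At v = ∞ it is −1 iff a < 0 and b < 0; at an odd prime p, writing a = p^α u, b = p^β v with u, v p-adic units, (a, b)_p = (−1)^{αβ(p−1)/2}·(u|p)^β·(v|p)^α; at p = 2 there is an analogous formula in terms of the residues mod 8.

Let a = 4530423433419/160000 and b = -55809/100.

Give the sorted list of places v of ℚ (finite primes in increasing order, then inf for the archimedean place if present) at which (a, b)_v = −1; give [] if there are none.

[2, 13, 19, 53]

(a, b) ≡ (13091, -689) mod (ℚ^×)²; places V = {2, 3, 5, 13, 19, 53, ∞}.
(a,b)_2: α=-8, β=-2; u≡3, v≡7 (mod 8); ε(u)ε(v)=1·1, αω(v)=-8·0, βω(u)=-2·1; sum ≡ 1  ⇒  -1.
(a,b)_3: α=6, u≡2; β=4, v≡1 (mod 3); (2|3)=-1, (1|3)=+1; sign (−1)^0·-1^4·+1^6 = +1.
(a,b)_13: α=3, u≡5; β=1, v≡4 (mod 13); (5|13)=-1, (4|13)=+1; sign (−1)^0·-1^1·+1^3 = -1.
(a,b)_∞: sgn(13091)=+, sgn(-689)=−, so +1.
(a,b)_53: α=3, u≡14; β=1, v≡43 (mod 53); (14|53)=-1, (43|53)=+1; sign (−1)^0·-1^1·+1^3 = -1.
(a,b)_19: α=1, u≡1; β=0, v≡14 (mod 19); (1|19)=+1, (14|19)=-1; sign (−1)^0·+1^0·-1^1 = -1.
(a,b)_5: α=-4, u≡4; β=-2, v≡4 (mod 5); (4|5)=+1, (4|5)=+1; sign (−1)^0·+1^-2·+1^-4 = +1.
|Ram(13091, -689)| = 4, even; anisotropic at {2, 13, 19, 53}.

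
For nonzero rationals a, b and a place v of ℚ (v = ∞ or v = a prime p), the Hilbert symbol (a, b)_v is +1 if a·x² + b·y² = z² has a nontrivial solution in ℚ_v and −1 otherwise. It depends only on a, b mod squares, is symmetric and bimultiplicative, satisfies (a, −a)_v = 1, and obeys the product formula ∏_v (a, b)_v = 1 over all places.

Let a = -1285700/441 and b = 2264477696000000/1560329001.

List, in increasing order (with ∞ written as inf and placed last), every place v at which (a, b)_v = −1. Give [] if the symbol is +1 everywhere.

Mod squares: a ≡ -12857, b ≡ 299. Check v ∈ {∞, 2, 3, 5, 7, 11, 13, 19, 23, 43}.
v=23: a=23^1·(≡9), b=23^1·(≡3) mod 23; (9|23)=+1, (3|23)=+1; (−1)^{1·1·11}·(+1)^1·(+1)^1 = -1.
v=2: v_2(a)=2, v_2(b)=18; units ≡ 7, 3 (mod 8); ε·ε+αω+βω = 1·1+2·1+18·0 ≡ 1  ⇒  (a,b)_2 = -1.
v=43: a=43^1·(≡26), b=43^2·(≡41) mod 43; (26|43)=-1, (41|43)=+1; (−1)^{1·2·21}·(-1)^2·(+1)^1 = +1.
v=5: a=5^2·(≡2), b=5^6·(≡4) mod 5; (2|5)=-1, (4|5)=+1; (−1)^{2·6·2}·(-1)^6·(+1)^2 = +1.
v=19: a=19^0·(≡17), b=19^-2·(≡8) mod 19; (17|19)=+1, (8|19)=-1; (−1)^{0·-2·9}·(+1)^-2·(-1)^0 = +1.
v=3: a=3^-2·(≡1), b=3^-6·(≡2) mod 3; (1|3)=+1, (2|3)=-1; (−1)^{-2·-6·1}·(+1)^-6·(-1)^-2 = +1.
v=11: a=11^0·(≡2), b=11^-2·(≡10) mod 11; (2|11)=-1, (10|11)=-1; (−1)^{0·-2·5}·(-1)^-2·(-1)^0 = +1.
v=∞: -12857 < 0 and 299 > 0  ⇒  (a,b)_∞ = +1.
v=7: a=7^-2·(≡2), b=7^-2·(≡5) mod 7; (2|7)=+1, (5|7)=-1; (−1)^{-2·-2·3}·(+1)^-2·(-1)^-2 = +1.
v=13: a=13^1·(≡9), b=13^1·(≡3) mod 13; (9|13)=+1, (3|13)=+1; (−1)^{1·1·6}·(+1)^1·(+1)^1 = +1.
|Ram(-12857, 299)| = 2, even; anisotropic at {2, 23}.

[2, 23]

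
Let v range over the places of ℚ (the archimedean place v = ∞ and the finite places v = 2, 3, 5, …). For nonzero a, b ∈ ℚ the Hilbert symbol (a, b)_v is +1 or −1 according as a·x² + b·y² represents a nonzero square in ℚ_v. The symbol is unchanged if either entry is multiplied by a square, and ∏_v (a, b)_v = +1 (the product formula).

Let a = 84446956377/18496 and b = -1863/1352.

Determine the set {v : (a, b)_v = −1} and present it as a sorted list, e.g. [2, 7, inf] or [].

[3, 7, 23, 29]

(a, b) ≡ (434217, -46) mod (ℚ^×)²; places V = {2, 3, 7, 13, 17, 23, 29, 31, ∞}.
(a,b)_13: α=0, u≡3; β=-2, v≡6 (mod 13); (3|13)=+1, (6|13)=-1; sign (−1)^0·+1^-2·-1^0 = +1.
(a,b)_29: α=1, u≡4; β=0, v≡27 (mod 29); (4|29)=+1, (27|29)=-1; sign (−1)^0·+1^0·-1^1 = -1.
(a,b)_17: α=-2, u≡12; β=0, v≡14 (mod 17); (12|17)=-1, (14|17)=-1; sign (−1)^0·-1^0·-1^-2 = +1.
(a,b)_23: α=1, u≡7; β=1, v≡7 (mod 23); (7|23)=-1, (7|23)=-1; sign (−1)^1·-1^1·-1^1 = -1.
(a,b)_31: α=1, u≡11; β=0, v≡8 (mod 31); (11|31)=-1, (8|31)=+1; sign (−1)^0·-1^0·+1^1 = +1.
(a,b)_3: α=5, u≡1; β=4, v≡2 (mod 3); (1|3)=+1, (2|3)=-1; sign (−1)^0·+1^4·-1^5 = -1.
(a,b)_7: α=5, u≡1; β=0, v≡6 (mod 7); (1|7)=+1, (6|7)=-1; sign (−1)^0·+1^0·-1^5 = -1.
(a,b)_2: α=-6, β=-3; u≡1, v≡1 (mod 8); ε(u)ε(v)=0·0, αω(v)=-6·0, βω(u)=-3·0; sum ≡ 0  ⇒  +1.
(a,b)_∞: sgn(434217)=+, sgn(-46)=−, so +1.
Ram(434217, -46) = {3, 7, 23, 29}; no ℚ_3-point on the conic.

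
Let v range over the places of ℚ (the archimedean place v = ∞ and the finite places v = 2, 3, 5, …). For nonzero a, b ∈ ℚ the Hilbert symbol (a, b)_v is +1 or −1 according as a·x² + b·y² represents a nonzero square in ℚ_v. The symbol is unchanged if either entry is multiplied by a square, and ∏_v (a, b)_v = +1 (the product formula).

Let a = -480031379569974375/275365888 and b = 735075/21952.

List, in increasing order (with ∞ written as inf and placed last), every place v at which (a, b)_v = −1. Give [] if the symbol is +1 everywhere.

[3, 23]

(a, b) ≡ (-2737, 21) mod (ℚ^×)²; places V = {2, 3, 5, 7, 11, 13, 17, 23, ∞}.
(a,b)_∞: sgn(-2737)=−, sgn(21)=+, so +1.
(a,b)_13: α=2, u≡7; β=0, v≡2 (mod 13); (7|13)=-1, (2|13)=-1; sign (−1)^0·-1^0·-1^2 = +1.
(a,b)_5: α=4, u≡2; β=2, v≡4 (mod 5); (2|5)=-1, (4|5)=+1; sign (−1)^0·-1^2·+1^4 = +1.
(a,b)_2: α=-14, β=-6; u≡7, v≡5 (mod 8); ε(u)ε(v)=1·0, αω(v)=-14·1, βω(u)=-6·0; sum ≡ 0  ⇒  +1.
(a,b)_3: α=8, u≡2; β=5, v≡1 (mod 3); (2|3)=-1, (1|3)=+1; sign (−1)^0·-1^5·+1^8 = -1.
(a,b)_11: α=6, u≡7; β=2, v≡2 (mod 11); (7|11)=-1, (2|11)=-1; sign (−1)^0·-1^2·-1^6 = +1.
(a,b)_7: α=-5, u≡1; β=-3, v≡5 (mod 7); (1|7)=+1, (5|7)=-1; sign (−1)^1·+1^-3·-1^-5 = +1.
(a,b)_17: α=1, u≡8; β=0, v≡16 (mod 17); (8|17)=+1, (16|17)=+1; sign (−1)^0·+1^0·+1^1 = +1.
(a,b)_23: α=1, u≡14; β=0, v≡11 (mod 23); (14|23)=-1, (11|23)=-1; sign (−1)^0·-1^0·-1^1 = -1.
|Ram(-2737, 21)| = 2, even; anisotropic at {3, 23}.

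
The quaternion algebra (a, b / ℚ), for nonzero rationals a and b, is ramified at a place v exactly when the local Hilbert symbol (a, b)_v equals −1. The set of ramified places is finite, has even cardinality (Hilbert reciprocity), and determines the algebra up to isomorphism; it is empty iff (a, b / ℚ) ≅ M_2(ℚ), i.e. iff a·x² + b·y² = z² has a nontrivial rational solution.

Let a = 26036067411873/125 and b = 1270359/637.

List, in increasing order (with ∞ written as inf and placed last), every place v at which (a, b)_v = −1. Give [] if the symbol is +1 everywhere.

Mod squares: a ≡ 262085, b ≡ 5083. Check v ∈ {∞, 2, 3, 5, 7, 13, 17, 19, 23, 43, 53}.
v=5: a=5^-3·(≡3), b=5^0·(≡2) mod 5; (3|5)=-1, (2|5)=-1; (−1)^{-3·0·2}·(-1)^0·(-1)^-3 = -1.
v=3: a=3^2·(≡2), b=3^2·(≡1) mod 3; (2|3)=-1, (1|3)=+1; (−1)^{2·2·1}·(-1)^2·(+1)^2 = +1.
v=43: a=43^1·(≡22), b=43^0·(≡31) mod 43; (22|43)=-1, (31|43)=+1; (−1)^{1·0·21}·(-1)^0·(+1)^1 = +1.
v=23: a=23^3·(≡11), b=23^1·(≡15) mod 23; (11|23)=-1, (15|23)=-1; (−1)^{3·1·11}·(-1)^1·(-1)^3 = -1.
v=19: a=19^2·(≡3), b=19^2·(≡8) mod 19; (3|19)=-1, (8|19)=-1; (−1)^{2·2·9}·(-1)^2·(-1)^2 = +1.
v=17: a=17^2·(≡4), b=17^1·(≡10) mod 17; (4|17)=+1, (10|17)=-1; (−1)^{2·1·8}·(+1)^1·(-1)^2 = +1.
v=∞: 262085 > 0 and 5083 > 0  ⇒  (a,b)_∞ = +1.
v=7: a=7^0·(≡6), b=7^-2·(≡1) mod 7; (6|7)=-1, (1|7)=+1; (−1)^{0·-2·3}·(-1)^-2·(+1)^0 = +1.
v=13: a=13^0·(≡8), b=13^-1·(≡9) mod 13; (8|13)=-1, (9|13)=+1; (−1)^{0·-1·6}·(-1)^-1·(+1)^0 = -1.
v=53: a=53^1·(≡43), b=53^0·(≡2) mod 53; (43|53)=+1, (2|53)=-1; (−1)^{1·0·26}·(+1)^0·(-1)^1 = -1.
v=2: v_2(a)=0, v_2(b)=0; units ≡ 5, 3 (mod 8); ε·ε+αω+βω = 0·1+0·1+0·1 ≡ 0  ⇒  (a,b)_2 = +1.
|Ram(262085, 5083)| = 4, even; anisotropic at {5, 13, 23, 53}.

[5, 13, 23, 53]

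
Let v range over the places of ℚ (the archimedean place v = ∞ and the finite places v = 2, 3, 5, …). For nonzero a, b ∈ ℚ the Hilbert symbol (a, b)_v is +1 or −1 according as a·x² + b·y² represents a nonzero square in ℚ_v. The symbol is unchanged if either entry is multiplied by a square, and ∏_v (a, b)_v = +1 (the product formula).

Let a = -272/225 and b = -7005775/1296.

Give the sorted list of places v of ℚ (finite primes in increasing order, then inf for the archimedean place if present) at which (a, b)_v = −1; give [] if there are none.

(a, b) ≡ (-17, -5719) mod (ℚ^×)²; places V = {2, 3, 5, 7, 17, 19, 43, ∞}.
(a,b)_7: α=0, u≡1; β=3, v≡1 (mod 7); (1|7)=+1, (1|7)=+1; sign (−1)^0·+1^3·+1^0 = +1.
(a,b)_3: α=-2, u≡1; β=-4, v≡2 (mod 3); (1|3)=+1, (2|3)=-1; sign (−1)^0·+1^-4·-1^-2 = +1.
(a,b)_5: α=-2, u≡2; β=2, v≡4 (mod 5); (2|5)=-1, (4|5)=+1; sign (−1)^0·-1^2·+1^-2 = +1.
(a,b)_17: α=1, u≡13; β=0, v≡11 (mod 17); (13|17)=+1, (11|17)=-1; sign (−1)^0·+1^0·-1^1 = -1.
(a,b)_43: α=0, u≡33; β=1, v≡29 (mod 43); (33|43)=-1, (29|43)=-1; sign (−1)^0·-1^1·-1^0 = -1.
(a,b)_2: α=4, β=-4; u≡7, v≡1 (mod 8); ε(u)ε(v)=1·0, αω(v)=4·0, βω(u)=-4·0; sum ≡ 0  ⇒  +1.
(a,b)_19: α=0, u≡2; β=1, v≡2 (mod 19); (2|19)=-1, (2|19)=-1; sign (−1)^0·-1^1·-1^0 = -1.
(a,b)_∞: sgn(-17)=−, sgn(-5719)=−, so -1.
|Ram(-17, -5719)| = 4, even; anisotropic at {17, 19, 43, ∞}.

[17, 19, 43, inf]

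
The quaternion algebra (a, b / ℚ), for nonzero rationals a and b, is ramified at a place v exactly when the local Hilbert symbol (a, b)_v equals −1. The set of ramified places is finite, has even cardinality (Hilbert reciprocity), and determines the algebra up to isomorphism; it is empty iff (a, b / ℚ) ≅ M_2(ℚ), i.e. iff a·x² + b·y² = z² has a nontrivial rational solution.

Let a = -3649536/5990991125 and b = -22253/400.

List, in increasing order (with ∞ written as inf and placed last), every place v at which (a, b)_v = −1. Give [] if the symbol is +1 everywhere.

[5, inf]

(a, b) ≡ (-55, -77) mod (ℚ^×)²; places V = {2, 3, 5, 7, 11, 17, 23, 43, ∞}.
(a,b)_∞: sgn(-55)=−, sgn(-77)=−, so -1.
(a,b)_43: α=-2, u≡31; β=0, v≡38 (mod 43); (31|43)=+1, (38|43)=+1; sign (−1)^0·+1^0·+1^-2 = +1.
(a,b)_17: α=0, u≡13; β=2, v≡16 (mod 17); (13|17)=+1, (16|17)=+1; sign (−1)^0·+1^2·+1^0 = +1.
(a,b)_11: α=1, u≡8; β=1, v≡3 (mod 11); (8|11)=-1, (3|11)=+1; sign (−1)^1·-1^1·+1^1 = +1.
(a,b)_23: α=-2, u≡21; β=0, v≡14 (mod 23); (21|23)=-1, (14|23)=-1; sign (−1)^0·-1^0·-1^-2 = +1.
(a,b)_7: α=-2, u≡4; β=1, v≡6 (mod 7); (4|7)=+1, (6|7)=-1; sign (−1)^0·+1^1·-1^-2 = +1.
(a,b)_2: α=12, β=-4; u≡1, v≡3 (mod 8); ε(u)ε(v)=0·1, αω(v)=12·1, βω(u)=-4·0; sum ≡ 0  ⇒  +1.
(a,b)_5: α=-3, u≡1; β=-2, v≡2 (mod 5); (1|5)=+1, (2|5)=-1; sign (−1)^0·+1^-2·-1^-3 = -1.
(a,b)_3: α=4, u≡2; β=0, v≡1 (mod 3); (2|3)=-1, (1|3)=+1; sign (−1)^0·-1^0·+1^4 = +1.
(-55, -77 / ℚ) ramifies at {5, ∞}: a division algebra.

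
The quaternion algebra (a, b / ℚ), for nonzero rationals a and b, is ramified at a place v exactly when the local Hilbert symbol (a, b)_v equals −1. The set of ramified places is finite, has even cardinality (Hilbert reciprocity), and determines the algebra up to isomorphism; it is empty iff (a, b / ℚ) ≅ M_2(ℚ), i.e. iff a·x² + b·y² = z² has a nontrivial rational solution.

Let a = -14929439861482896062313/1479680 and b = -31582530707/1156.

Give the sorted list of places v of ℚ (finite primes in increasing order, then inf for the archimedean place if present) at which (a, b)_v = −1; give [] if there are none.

(a, b) ≡ (-165, -13153907) mod (ℚ^×)²; places V = {2, 3, 5, 7, 11, 13, 17, 23, 29, 37, 41, ∞}.
(a,b)_3: α=3, u≡2; β=0, v≡1 (mod 3); (2|3)=-1, (1|3)=+1; sign (−1)^0·-1^0·+1^3 = +1.
(a,b)_41: α=2, u≡21; β=1, v≡25 (mod 41); (21|41)=+1, (25|41)=+1; sign (−1)^0·+1^1·+1^2 = +1.
(a,b)_∞: sgn(-165)=−, sgn(-13153907)=−, so -1.
(a,b)_17: α=-2, u≡10; β=-2, v≡13 (mod 17); (10|17)=-1, (13|17)=+1; sign (−1)^0·-1^-2·+1^-2 = +1.
(a,b)_23: α=2, u≡19; β=1, v≡2 (mod 23); (19|23)=-1, (2|23)=+1; sign (−1)^0·-1^1·+1^2 = -1.
(a,b)_2: α=-10, β=-2; u≡3, v≡5 (mod 8); ε(u)ε(v)=1·0, αω(v)=-10·1, βω(u)=-2·1; sum ≡ 0  ⇒  +1.
(a,b)_13: α=2, u≡9; β=1, v≡12 (mod 13); (9|13)=+1, (12|13)=+1; sign (−1)^0·+1^1·+1^2 = +1.
(a,b)_11: α=3, u≡2; β=0, v≡9 (mod 11); (2|11)=-1, (9|11)=+1; sign (−1)^0·-1^0·+1^3 = +1.
(a,b)_37: α=2, u≡32; β=1, v≡19 (mod 37); (32|37)=-1, (19|37)=-1; sign (−1)^0·-1^1·-1^2 = -1.
(a,b)_5: α=-1, u≡2; β=0, v≡3 (mod 5); (2|5)=-1, (3|5)=-1; sign (−1)^0·-1^0·-1^-1 = -1.
(a,b)_29: α=2, u≡6; β=1, v≡9 (mod 29); (6|29)=+1, (9|29)=+1; sign (−1)^0·+1^1·+1^2 = +1.
(a,b)_7: α=4, u≡5; β=4, v≡3 (mod 7); (5|7)=-1, (3|7)=-1; sign (−1)^0·-1^4·-1^4 = +1.
|Ram(-165, -13153907)| = 4, even; anisotropic at {5, 23, 37, ∞}.

[5, 23, 37, inf]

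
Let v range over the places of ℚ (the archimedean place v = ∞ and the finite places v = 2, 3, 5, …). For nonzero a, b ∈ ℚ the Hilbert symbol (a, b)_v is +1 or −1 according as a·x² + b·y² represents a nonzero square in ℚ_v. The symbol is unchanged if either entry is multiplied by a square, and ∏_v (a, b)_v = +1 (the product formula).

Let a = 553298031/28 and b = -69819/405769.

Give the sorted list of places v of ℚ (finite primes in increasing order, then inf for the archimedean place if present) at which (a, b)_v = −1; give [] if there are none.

(a, b) ≡ (29393, -51) mod (ℚ^×)²; places V = {2, 3, 7, 11, 13, 17, 19, 37, ∞}.
(a,b)_17: α=1, u≡14; β=1, v≡11 (mod 17); (14|17)=-1, (11|17)=-1; sign (−1)^0·-1^1·-1^1 = +1.
(a,b)_2: α=-2, β=0; u≡1, v≡5 (mod 8); ε(u)ε(v)=0·0, αω(v)=-2·1, βω(u)=0·0; sum ≡ 0  ⇒  +1.
(a,b)_37: α=0, u≡13; β=2, v≡31 (mod 37); (13|37)=-1, (31|37)=-1; sign (−1)^0·-1^2·-1^0 = +1.
(a,b)_19: α=1, u≡18; β=0, v≡5 (mod 19); (18|19)=-1, (5|19)=+1; sign (−1)^0·-1^0·+1^1 = +1.
(a,b)_11: α=4, u≡1; β=0, v≡9 (mod 11); (1|11)=+1, (9|11)=+1; sign (−1)^0·+1^0·+1^4 = +1.
(a,b)_13: α=1, u≡12; β=-2, v≡12 (mod 13); (12|13)=+1, (12|13)=+1; sign (−1)^0·+1^-2·+1^1 = +1.
(a,b)_7: α=-1, u≡5; β=-4, v≡6 (mod 7); (5|7)=-1, (6|7)=-1; sign (−1)^0·-1^-4·-1^-1 = -1.
(a,b)_3: α=2, u≡2; β=1, v≡1 (mod 3); (2|3)=-1, (1|3)=+1; sign (−1)^0·-1^1·+1^2 = -1.
(a,b)_∞: sgn(29393)=+, sgn(-51)=−, so +1.
Ram(29393, -51) = {3, 7}; no ℚ_3-point on the conic.

[3, 7]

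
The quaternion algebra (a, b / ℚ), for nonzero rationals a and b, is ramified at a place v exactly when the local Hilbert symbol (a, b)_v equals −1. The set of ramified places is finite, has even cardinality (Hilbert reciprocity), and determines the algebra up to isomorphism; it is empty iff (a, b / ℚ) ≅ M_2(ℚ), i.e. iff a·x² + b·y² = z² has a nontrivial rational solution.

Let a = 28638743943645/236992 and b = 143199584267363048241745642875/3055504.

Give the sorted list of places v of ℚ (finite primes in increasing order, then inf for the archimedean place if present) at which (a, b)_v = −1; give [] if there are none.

(a, b) ≡ (70775635, 185115) mod (ℚ^×)²; places V = {2, 3, 5, 7, 11, 17, 19, 23, 31, 37, 41, 43, ∞}.
(a,b)_3: α=4, u≡1; β=1, v≡1 (mod 3); (1|3)=+1, (1|3)=+1; sign (−1)^0·+1^1·+1^4 = +1.
(a,b)_7: α=-1, u≡6; β=3, v≡3 (mod 7); (6|7)=-1, (3|7)=-1; sign (−1)^1·-1^3·-1^-1 = -1.
(a,b)_31: α=1, u≡16; β=2, v≡14 (mod 31); (16|31)=+1, (14|31)=+1; sign (−1)^0·+1^2·+1^1 = +1.
(a,b)_19: α=0, u≡13; β=-2, v≡9 (mod 19); (13|19)=-1, (9|19)=+1; sign (−1)^0·-1^-2·+1^0 = +1.
(a,b)_11: α=2, u≡7; β=0, v≡7 (mod 11); (7|11)=-1, (7|11)=-1; sign (−1)^0·-1^0·-1^2 = +1.
(a,b)_37: α=1, u≡6; β=2, v≡21 (mod 37); (6|37)=-1, (21|37)=+1; sign (−1)^0·-1^2·+1^1 = +1.
(a,b)_5: α=1, u≡2; β=3, v≡2 (mod 5); (2|5)=-1, (2|5)=-1; sign (−1)^0·-1^3·-1^1 = +1.
(a,b)_2: α=-6, β=-4; u≡3, v≡3 (mod 8); ε(u)ε(v)=1·1, αω(v)=-6·1, βω(u)=-4·1; sum ≡ 1  ⇒  -1.
(a,b)_43: α=1, u≡5; β=5, v≡27 (mod 43); (5|43)=-1, (27|43)=-1; sign (−1)^1·-1^5·-1^1 = -1.
(a,b)_23: α=-2, u≡1; β=-2, v≡20 (mod 23); (1|23)=+1, (20|23)=-1; sign (−1)^0·+1^-2·-1^-2 = +1.
(a,b)_41: α=1, u≡24; β=3, v≡2 (mod 41); (24|41)=-1, (2|41)=+1; sign (−1)^0·-1^3·+1^1 = -1.
(a,b)_∞: sgn(70775635)=+, sgn(185115)=+, so +1.
(a,b)_17: α=2, u≡3; β=4, v≡2 (mod 17); (3|17)=-1, (2|17)=+1; sign (−1)^0·-1^4·+1^2 = +1.
(70775635, 185115 / ℚ) ramifies at {2, 7, 41, 43}: a division algebra.

[2, 7, 41, 43]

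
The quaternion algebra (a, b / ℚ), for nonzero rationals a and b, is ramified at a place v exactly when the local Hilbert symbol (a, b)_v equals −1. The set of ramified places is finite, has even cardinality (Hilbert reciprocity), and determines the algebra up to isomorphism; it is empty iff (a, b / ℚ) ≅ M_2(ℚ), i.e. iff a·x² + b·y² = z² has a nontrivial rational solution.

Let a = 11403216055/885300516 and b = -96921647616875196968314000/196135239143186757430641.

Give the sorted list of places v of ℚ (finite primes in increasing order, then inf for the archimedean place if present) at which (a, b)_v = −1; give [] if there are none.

Mod squares: a ≡ 55, b ≡ -385. Check v ∈ {∞, 2, 3, 5, 7, 11, 17, 19, 23, 29}.
v=29: a=29^-2·(≡10), b=29^-6·(≡27) mod 29; (10|29)=-1, (27|29)=-1; (−1)^{-2·-6·14}·(-1)^-6·(-1)^-2 = +1.
v=19: a=19^-2·(≡11), b=19^-4·(≡10) mod 19; (11|19)=+1, (10|19)=-1; (−1)^{-2·-4·9}·(+1)^-4·(-1)^-2 = +1.
v=2: v_2(a)=-2, v_2(b)=4; units ≡ 7, 7 (mod 8); ε·ε+αω+βω = 1·1+-2·0+4·0 ≡ 1  ⇒  (a,b)_2 = -1.
v=3: a=3^-6·(≡1), b=3^-14·(≡2) mod 3; (1|3)=+1, (2|3)=-1; (−1)^{-6·-14·1}·(+1)^-14·(-1)^-6 = +1.
v=5: a=5^1·(≡1), b=5^3·(≡3) mod 5; (1|5)=+1, (3|5)=-1; (−1)^{1·3·2}·(+1)^3·(-1)^1 = -1.
v=11: a=11^5·(≡9), b=11^13·(≡9) mod 11; (9|11)=+1, (9|11)=+1; (−1)^{5·13·5}·(+1)^13·(+1)^5 = -1.
v=23: a=23^0·(≡12), b=23^-2·(≡2) mod 23; (12|23)=+1, (2|23)=+1; (−1)^{0·-2·11}·(+1)^-2·(+1)^0 = +1.
v=∞: 55 > 0 and -385 < 0  ⇒  (a,b)_∞ = +1.
v=7: a=7^2·(≡3), b=7^5·(≡2) mod 7; (3|7)=-1, (2|7)=+1; (−1)^{2·5·3}·(-1)^5·(+1)^2 = -1.
v=17: a=17^2·(≡15), b=17^4·(≡6) mod 17; (15|17)=+1, (6|17)=-1; (−1)^{2·4·8}·(+1)^4·(-1)^2 = +1.
(55, -385 / ℚ) ramifies at {2, 5, 7, 11}: a division algebra.

[2, 5, 7, 11]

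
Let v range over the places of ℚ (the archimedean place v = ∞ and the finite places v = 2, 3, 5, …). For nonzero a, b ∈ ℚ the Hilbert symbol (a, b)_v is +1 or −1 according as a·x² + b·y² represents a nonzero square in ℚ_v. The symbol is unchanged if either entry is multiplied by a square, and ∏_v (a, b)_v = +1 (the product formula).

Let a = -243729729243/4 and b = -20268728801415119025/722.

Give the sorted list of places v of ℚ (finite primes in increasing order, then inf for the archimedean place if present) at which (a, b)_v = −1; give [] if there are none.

(a, b) ≡ (-3003, -2002) mod (ℚ^×)²; places V = {2, 3, 5, 7, 11, 13, 19, ∞}.
(a,b)_3: α=5, u≡1; β=14, v≡2 (mod 3); (1|3)=+1, (2|3)=-1; sign (−1)^0·+1^14·-1^5 = -1.
(a,b)_11: α=3, u≡7; β=3, v≡5 (mod 11); (7|11)=-1, (5|11)=+1; sign (−1)^1·-1^3·+1^3 = +1.
(a,b)_19: α=0, u≡12; β=-2, v≡3 (mod 19); (12|19)=-1, (3|19)=-1; sign (−1)^0·-1^-2·-1^0 = +1.
(a,b)_∞: sgn(-3003)=−, sgn(-2002)=−, so -1.
(a,b)_13: α=3, u≡12; β=5, v≡8 (mod 13); (12|13)=+1, (8|13)=-1; sign (−1)^0·+1^5·-1^3 = -1.
(a,b)_7: α=3, u≡3; β=3, v≡1 (mod 7); (3|7)=-1, (1|7)=+1; sign (−1)^1·-1^3·+1^3 = +1.
(a,b)_2: α=-2, β=-1; u≡5, v≡7 (mod 8); ε(u)ε(v)=0·1, αω(v)=-2·0, βω(u)=-1·1; sum ≡ 1  ⇒  -1.
(a,b)_5: α=0, u≡3; β=2, v≡2 (mod 5); (3|5)=-1, (2|5)=-1; sign (−1)^0·-1^2·-1^0 = +1.
Ram(-3003, -2002) = {2, 3, 13, ∞}; no ℚ_2-point on the conic.

[2, 3, 13, inf]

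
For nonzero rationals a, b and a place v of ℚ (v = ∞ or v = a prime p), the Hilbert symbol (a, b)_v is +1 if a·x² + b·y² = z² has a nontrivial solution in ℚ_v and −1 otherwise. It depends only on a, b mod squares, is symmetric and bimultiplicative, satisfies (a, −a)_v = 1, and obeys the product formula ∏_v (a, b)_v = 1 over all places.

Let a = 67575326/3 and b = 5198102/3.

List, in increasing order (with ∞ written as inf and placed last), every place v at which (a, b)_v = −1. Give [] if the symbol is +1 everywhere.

(a, b) ≡ (42, 546) mod (ℚ^×)²; places V = {2, 3, 7, 13, ∞}.
(a,b)_13: α=6, u≡9; β=5, v≡9 (mod 13); (9|13)=+1, (9|13)=+1; sign (−1)^0·+1^5·+1^6 = +1.
(a,b)_2: α=1, β=1; u≡5, v≡1 (mod 8); ε(u)ε(v)=0·0, αω(v)=1·0, βω(u)=1·1; sum ≡ 1  ⇒  -1.
(a,b)_3: α=-1, u≡2; β=-1, v≡2 (mod 3); (2|3)=-1, (2|3)=-1; sign (−1)^1·-1^-1·-1^-1 = -1.
(a,b)_∞: sgn(42)=+, sgn(546)=+, so +1.
(a,b)_7: α=1, u≡3; β=1, v≡4 (mod 7); (3|7)=-1, (4|7)=+1; sign (−1)^1·-1^1·+1^1 = +1.
Ram(42, 546) = {2, 3}; no ℚ_2-point on the conic.

[2, 3]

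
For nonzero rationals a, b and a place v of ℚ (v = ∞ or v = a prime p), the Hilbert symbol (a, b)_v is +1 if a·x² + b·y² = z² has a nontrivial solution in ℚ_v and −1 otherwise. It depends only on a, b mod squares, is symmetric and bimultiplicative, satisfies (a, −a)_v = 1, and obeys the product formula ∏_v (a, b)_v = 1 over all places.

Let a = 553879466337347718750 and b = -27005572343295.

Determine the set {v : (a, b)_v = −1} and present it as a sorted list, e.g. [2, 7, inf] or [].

Mod squares: a ≡ 16926, b ≡ -95. Check v ∈ {∞, 2, 3, 5, 7, 13, 19, 31}.
v=7: a=7^3·(≡3), b=7^4·(≡6) mod 7; (3|7)=-1, (6|7)=-1; (−1)^{3·4·3}·(-1)^4·(-1)^3 = -1.
v=19: a=19^2·(≡6), b=19^1·(≡13) mod 19; (6|19)=+1, (13|19)=-1; (−1)^{2·1·9}·(+1)^1·(-1)^2 = +1.
v=3: a=3^7·(≡2), b=3^6·(≡1) mod 3; (2|3)=-1, (1|3)=+1; (−1)^{7·6·1}·(-1)^6·(+1)^7 = +1.
v=13: a=13^3·(≡5), b=13^2·(≡10) mod 13; (5|13)=-1, (10|13)=+1; (−1)^{3·2·6}·(-1)^2·(+1)^3 = +1.
v=5: a=5^6·(≡4), b=5^1·(≡1) mod 5; (4|5)=+1, (1|5)=+1; (−1)^{6·1·2}·(+1)^1·(+1)^6 = +1.
v=∞: 16926 > 0 and -95 < 0  ⇒  (a,b)_∞ = +1.
v=31: a=31^3·(≡16), b=31^2·(≡21) mod 31; (16|31)=+1, (21|31)=-1; (−1)^{3·2·15}·(+1)^2·(-1)^3 = -1.
v=2: v_2(a)=1, v_2(b)=0; units ≡ 7, 1 (mod 8); ε·ε+αω+βω = 1·0+1·0+0·0 ≡ 0  ⇒  (a,b)_2 = +1.
Ram(16926, -95) = {7, 31}; no ℚ_7-point on the conic.

[7, 31]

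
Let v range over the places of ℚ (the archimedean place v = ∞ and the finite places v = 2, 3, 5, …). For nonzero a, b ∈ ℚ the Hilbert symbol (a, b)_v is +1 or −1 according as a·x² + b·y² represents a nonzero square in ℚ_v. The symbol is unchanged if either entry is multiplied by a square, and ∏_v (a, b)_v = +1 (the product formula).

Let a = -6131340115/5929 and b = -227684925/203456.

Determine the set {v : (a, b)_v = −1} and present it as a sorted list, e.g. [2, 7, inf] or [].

(a, b) ≡ (-11590435, -143) mod (ℚ^×)²; places V = {2, 3, 5, 7, 11, 13, 17, 23, 31, 37, 43, 47, ∞}.
(a,b)_43: α=1, u≡3; β=0, v≡7 (mod 43); (3|43)=-1, (7|43)=-1; sign (−1)^0·-1^0·-1^1 = -1.
(a,b)_2: α=0, β=-6; u≡5, v≡1 (mod 8); ε(u)ε(v)=0·0, αω(v)=0·0, βω(u)=-6·1; sum ≡ 0  ⇒  +1.
(a,b)_11: α=-2, u≡9; β=-1, v≡1 (mod 11); (9|11)=+1, (1|11)=+1; sign (−1)^0·+1^-1·+1^-2 = +1.
(a,b)_17: α=0, u≡11; β=-2, v≡10 (mod 17); (11|17)=-1, (10|17)=-1; sign (−1)^0·-1^-2·-1^0 = +1.
(a,b)_13: α=0, u≡9; β=1, v≡2 (mod 13); (9|13)=+1, (2|13)=-1; sign (−1)^0·+1^1·-1^0 = +1.
(a,b)_7: α=-2, u≡1; β=0, v≡1 (mod 7); (1|7)=+1, (1|7)=+1; sign (−1)^0·+1^0·+1^-2 = +1.
(a,b)_5: α=1, u≡3; β=2, v≡3 (mod 5); (3|5)=-1, (3|5)=-1; sign (−1)^0·-1^2·-1^1 = -1.
(a,b)_47: α=1, u≡27; β=0, v≡41 (mod 47); (27|47)=+1, (41|47)=-1; sign (−1)^0·+1^0·-1^1 = -1.
(a,b)_∞: sgn(-11590435)=−, sgn(-143)=−, so -1.
(a,b)_37: α=1, u≡17; β=0, v≡35 (mod 37); (17|37)=-1, (35|37)=-1; sign (−1)^0·-1^0·-1^1 = -1.
(a,b)_31: α=1, u≡17; β=2, v≡13 (mod 31); (17|31)=-1, (13|31)=-1; sign (−1)^0·-1^2·-1^1 = -1.
(a,b)_23: α=2, u≡9; β=0, v≡18 (mod 23); (9|23)=+1, (18|23)=+1; sign (−1)^0·+1^0·+1^2 = +1.
(a,b)_3: α=0, u≡2; β=6, v≡1 (mod 3); (2|3)=-1, (1|3)=+1; sign (−1)^0·-1^6·+1^0 = +1.
|Ram(-11590435, -143)| = 6, even; anisotropic at {5, 31, 37, 43, 47, ∞}.

[5, 31, 37, 43, 47, inf]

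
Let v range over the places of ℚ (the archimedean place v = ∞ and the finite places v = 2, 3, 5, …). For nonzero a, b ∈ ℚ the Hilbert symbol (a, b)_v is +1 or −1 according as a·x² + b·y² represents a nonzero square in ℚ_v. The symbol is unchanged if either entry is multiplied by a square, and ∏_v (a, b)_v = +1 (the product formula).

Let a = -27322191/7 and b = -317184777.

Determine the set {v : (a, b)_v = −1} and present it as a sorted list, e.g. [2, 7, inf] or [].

[2, 3, 31, inf]

Mod squares: a ≡ -273, b ≡ -217. Check v ∈ {∞, 2, 3, 7, 13, 31}.
v=3: a=3^7·(≡2), b=3^2·(≡2) mod 3; (2|3)=-1, (2|3)=-1; (−1)^{7·2·1}·(-1)^2·(-1)^7 = -1.
v=7: a=7^-1·(≡6), b=7^1·(≡2) mod 7; (6|7)=-1, (2|7)=+1; (−1)^{-1·1·3}·(-1)^1·(+1)^-1 = +1.
v=2: v_2(a)=0, v_2(b)=0; units ≡ 7, 7 (mod 8); ε·ε+αω+βω = 1·1+0·0+0·0 ≡ 1  ⇒  (a,b)_2 = -1.
v=∞: -273 < 0 and -217 < 0  ⇒  (a,b)_∞ = -1.
v=31: a=31^2·(≡26), b=31^3·(≡17) mod 31; (26|31)=-1, (17|31)=-1; (−1)^{2·3·15}·(-1)^3·(-1)^2 = -1.
v=13: a=13^1·(≡6), b=13^2·(≡3) mod 13; (6|13)=-1, (3|13)=+1; (−1)^{1·2·6}·(-1)^2·(+1)^1 = +1.
(-273, -217 / ℚ) ramifies at {2, 3, 31, ∞}: a division algebra.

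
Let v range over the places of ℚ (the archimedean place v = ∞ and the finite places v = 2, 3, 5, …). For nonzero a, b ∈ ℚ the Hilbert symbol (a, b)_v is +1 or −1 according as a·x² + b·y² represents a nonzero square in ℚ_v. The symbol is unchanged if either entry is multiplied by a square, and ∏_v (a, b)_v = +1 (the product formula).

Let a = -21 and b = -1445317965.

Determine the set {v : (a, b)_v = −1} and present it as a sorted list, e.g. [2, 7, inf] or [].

Mod squares: a ≡ -21, b ≡ -1365. Check v ∈ {∞, 2, 3, 5, 7, 13}.
v=5: a=5^0·(≡4), b=5^1·(≡2) mod 5; (4|5)=+1, (2|5)=-1; (−1)^{0·1·2}·(+1)^1·(-1)^0 = +1.
v=13: a=13^0·(≡5), b=13^1·(≡9) mod 13; (5|13)=-1, (9|13)=+1; (−1)^{0·1·6}·(-1)^1·(+1)^0 = -1.
v=7: a=7^1·(≡4), b=7^7·(≡2) mod 7; (4|7)=+1, (2|7)=+1; (−1)^{1·7·3}·(+1)^7·(+1)^1 = -1.
v=∞: -21 < 0 and -1365 < 0  ⇒  (a,b)_∞ = -1.
v=2: v_2(a)=0, v_2(b)=0; units ≡ 3, 3 (mod 8); ε·ε+αω+βω = 1·1+0·1+0·1 ≡ 1  ⇒  (a,b)_2 = -1.
v=3: a=3^1·(≡2), b=3^3·(≡1) mod 3; (2|3)=-1, (1|3)=+1; (−1)^{1·3·1}·(-1)^3·(+1)^1 = +1.
|Ram(-21, -1365)| = 4, even; anisotropic at {2, 7, 13, ∞}.

[2, 7, 13, inf]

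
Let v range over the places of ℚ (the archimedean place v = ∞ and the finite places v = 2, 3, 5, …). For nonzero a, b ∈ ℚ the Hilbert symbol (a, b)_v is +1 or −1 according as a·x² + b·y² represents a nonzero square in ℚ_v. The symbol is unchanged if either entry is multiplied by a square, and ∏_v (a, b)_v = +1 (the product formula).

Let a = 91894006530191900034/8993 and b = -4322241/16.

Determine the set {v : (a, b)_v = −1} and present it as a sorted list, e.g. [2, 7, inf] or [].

(a, b) ≡ (1122, -1) mod (ℚ^×)²; places V = {2, 3, 7, 11, 13, 17, 23, ∞}.
(a,b)_∞: sgn(1122)=+, sgn(-1)=−, so +1.
(a,b)_17: α=-1, u≡4; β=0, v≡8 (mod 17); (4|17)=+1, (8|17)=+1; sign (−1)^0·+1^0·+1^-1 = +1.
(a,b)_3: α=15, u≡2; β=6, v≡2 (mod 3); (2|3)=-1, (2|3)=-1; sign (−1)^0·-1^6·-1^15 = -1.
(a,b)_13: α=2, u≡9; β=0, v≡4 (mod 13); (9|13)=+1, (4|13)=+1; sign (−1)^0·+1^0·+1^2 = +1.
(a,b)_2: α=1, β=-4; u≡1, v≡7 (mod 8); ε(u)ε(v)=0·1, αω(v)=1·0, βω(u)=-4·0; sum ≡ 0  ⇒  +1.
(a,b)_7: α=6, u≡2; β=2, v≡6 (mod 7); (2|7)=+1, (6|7)=-1; sign (−1)^0·+1^2·-1^6 = +1.
(a,b)_23: α=-2, u≡4; β=0, v≡5 (mod 23); (4|23)=+1, (5|23)=-1; sign (−1)^0·+1^0·-1^-2 = +1.
(a,b)_11: α=5, u≡9; β=2, v≡8 (mod 11); (9|11)=+1, (8|11)=-1; sign (−1)^0·+1^2·-1^5 = -1.
Ram(1122, -1) = {3, 11}; no ℚ_3-point on the conic.

[3, 11]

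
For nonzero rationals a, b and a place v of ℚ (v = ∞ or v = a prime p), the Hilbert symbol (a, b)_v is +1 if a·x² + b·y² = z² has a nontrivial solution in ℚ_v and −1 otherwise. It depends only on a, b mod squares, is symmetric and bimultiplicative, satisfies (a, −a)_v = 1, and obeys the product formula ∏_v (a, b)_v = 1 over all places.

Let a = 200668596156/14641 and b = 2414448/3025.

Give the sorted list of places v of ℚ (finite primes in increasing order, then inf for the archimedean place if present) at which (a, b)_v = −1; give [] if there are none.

[2, 3, 17, 23]

Mod squares: a ≡ 238119, b ≡ 23. Check v ∈ {∞, 2, 3, 5, 7, 11, 17, 23, 29}.
v=5: a=5^0·(≡1), b=5^-2·(≡3) mod 5; (1|5)=+1, (3|5)=-1; (−1)^{0·-2·2}·(+1)^-2·(-1)^0 = +1.
v=3: a=3^7·(≡2), b=3^8·(≡2) mod 3; (2|3)=-1, (2|3)=-1; (−1)^{7·8·1}·(-1)^8·(-1)^7 = -1.
v=7: a=7^1·(≡1), b=7^0·(≡1) mod 7; (1|7)=+1, (1|7)=+1; (−1)^{1·0·3}·(+1)^0·(+1)^1 = +1.
v=29: a=29^1·(≡16), b=29^0·(≡22) mod 29; (16|29)=+1, (22|29)=+1; (−1)^{1·0·14}·(+1)^0·(+1)^1 = +1.
v=11: a=11^-4·(≡6), b=11^-2·(≡1) mod 11; (6|11)=-1, (1|11)=+1; (−1)^{-4·-2·5}·(-1)^-2·(+1)^-4 = +1.
v=∞: 238119 > 0 and 23 > 0  ⇒  (a,b)_∞ = +1.
v=17: a=17^3·(≡2), b=17^0·(≡11) mod 17; (2|17)=+1, (11|17)=-1; (−1)^{3·0·8}·(+1)^0·(-1)^3 = -1.
v=2: v_2(a)=2, v_2(b)=4; units ≡ 7, 7 (mod 8); ε·ε+αω+βω = 1·1+2·0+4·0 ≡ 1  ⇒  (a,b)_2 = -1.
v=23: a=23^1·(≡8), b=23^1·(≡8) mod 23; (8|23)=+1, (8|23)=+1; (−1)^{1·1·11}·(+1)^1·(+1)^1 = -1.
Ram(238119, 23) = {2, 3, 17, 23}; no ℚ_2-point on the conic.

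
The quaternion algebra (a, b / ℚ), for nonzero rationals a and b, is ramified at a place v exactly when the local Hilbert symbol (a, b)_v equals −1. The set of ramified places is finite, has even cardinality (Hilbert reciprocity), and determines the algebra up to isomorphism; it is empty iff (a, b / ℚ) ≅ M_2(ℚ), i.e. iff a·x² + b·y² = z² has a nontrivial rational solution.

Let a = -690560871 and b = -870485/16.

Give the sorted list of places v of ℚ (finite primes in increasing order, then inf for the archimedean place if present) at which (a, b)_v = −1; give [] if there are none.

[17, inf]

Mod squares: a ≡ -231, b ≡ -17765. Check v ∈ {∞, 2, 3, 5, 7, 11, 13, 17, 19}.
v=5: a=5^0·(≡4), b=5^1·(≡3) mod 5; (4|5)=+1, (3|5)=-1; (−1)^{0·1·2}·(+1)^1·(-1)^0 = +1.
v=19: a=19^2·(≡9), b=19^1·(≡2) mod 19; (9|19)=+1, (2|19)=-1; (−1)^{2·1·9}·(+1)^1·(-1)^2 = +1.
v=7: a=7^3·(≡1), b=7^2·(≡4) mod 7; (1|7)=+1, (4|7)=+1; (−1)^{3·2·3}·(+1)^2·(+1)^3 = +1.
v=13: a=13^2·(≡1), b=13^0·(≡7) mod 13; (1|13)=+1, (7|13)=-1; (−1)^{2·0·6}·(+1)^0·(-1)^2 = +1.
v=2: v_2(a)=0, v_2(b)=-4; units ≡ 1, 3 (mod 8); ε·ε+αω+βω = 0·1+0·1+-4·0 ≡ 0  ⇒  (a,b)_2 = +1.
v=11: a=11^1·(≡4), b=11^1·(≡2) mod 11; (4|11)=+1, (2|11)=-1; (−1)^{1·1·5}·(+1)^1·(-1)^1 = +1.
v=3: a=3^1·(≡1), b=3^0·(≡1) mod 3; (1|3)=+1, (1|3)=+1; (−1)^{1·0·1}·(+1)^0·(+1)^1 = +1.
v=∞: -231 < 0 and -17765 < 0  ⇒  (a,b)_∞ = -1.
v=17: a=17^0·(≡5), b=17^1·(≡1) mod 17; (5|17)=-1, (1|17)=+1; (−1)^{0·1·8}·(-1)^1·(+1)^0 = -1.
|Ram(-231, -17765)| = 2, even; anisotropic at {17, ∞}.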